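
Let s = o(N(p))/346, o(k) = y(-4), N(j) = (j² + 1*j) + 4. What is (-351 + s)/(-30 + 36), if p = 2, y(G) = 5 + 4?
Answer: -40479/692 ≈ -58.496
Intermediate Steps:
y(G) = 9
N(j) = 4 + j + j² (N(j) = (j² + j) + 4 = (j + j²) + 4 = 4 + j + j²)
o(k) = 9
s = 9/346 ≈ 0.026012
(-351 + s)/(-30 + 36) = (-351 + 9/346)/(-30 + 36) = -121437/346/6 = -121437/346*⅙ = -40479/692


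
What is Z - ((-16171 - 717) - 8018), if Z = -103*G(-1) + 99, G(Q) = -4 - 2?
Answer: 25623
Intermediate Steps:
G(Q) = -6
Z = 717 (Z = -103*(-6) + 99 = 618 + 99 = 717)
Z - ((-16171 - 717) - 8018) = 717 - ((-16171 - 717) - 8018) = 717 - (-16888 - 8018) = 717 - 1*(-24906) = 717 + 24906 = 25623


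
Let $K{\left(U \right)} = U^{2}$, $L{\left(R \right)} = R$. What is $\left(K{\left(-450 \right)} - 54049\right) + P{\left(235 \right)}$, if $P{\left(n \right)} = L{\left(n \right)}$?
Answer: $148686$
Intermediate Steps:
$P{\left(n \right)} = n$
$\left(K{\left(-450 \right)} - 54049\right) + P{\left(235 \right)} = \left(\left(-450\right)^{2} - 54049\right) + 235 = \left(202500 - 54049\right) + 235 = 148451 + 235 = 148686$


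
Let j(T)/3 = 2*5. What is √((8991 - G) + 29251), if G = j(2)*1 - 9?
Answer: √38221 ≈ 195.50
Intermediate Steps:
j(T) = 30 (j(T) = 3*(2*5) = 3*10 = 30)
G = 21 (G = 30*1 - 9 = 30 - 9 = 21)
√((8991 - G) + 29251) = √((8991 - 1*21) + 29251) = √((8991 - 21) + 29251) = √(8970 + 29251) = √38221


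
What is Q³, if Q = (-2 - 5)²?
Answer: 117649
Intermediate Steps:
Q = 49 (Q = (-7)² = 49)
Q³ = 49³ = 117649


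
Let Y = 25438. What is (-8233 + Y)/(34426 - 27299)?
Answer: 17205/7127 ≈ 2.4141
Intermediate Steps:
(-8233 + Y)/(34426 - 27299) = (-8233 + 25438)/(34426 - 27299) = 17205/7127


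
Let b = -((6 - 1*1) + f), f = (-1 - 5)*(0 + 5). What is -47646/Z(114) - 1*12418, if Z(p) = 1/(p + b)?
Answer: -6635212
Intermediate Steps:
f = -30 (f = -6*5 = -30)
b = 25 (b = -((6 - 1*1) - 30) = -((6 - 1) - 30) = -(5 - 30) = -1*(-25) = 25)
Z(p) = 1/(25 + p) (Z(p) = 1/(p + 25) = 1/(25 + p))
-47646/Z(114) - 1*12418 = -47646/(1/(25 + 114)) - 1*12418 = -47646/(1/139) - 12418 = -47646/1/139 - 12418 = -47646*139 - 12418 = -6622794 - 12418 = -6635212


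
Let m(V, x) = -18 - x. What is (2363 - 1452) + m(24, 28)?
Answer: 865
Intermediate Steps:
(2363 - 1452) + m(24, 28) = (2363 - 1452) + (-18 - 1*28) = 911 + (-18 - 28) = 911 - 46 = 865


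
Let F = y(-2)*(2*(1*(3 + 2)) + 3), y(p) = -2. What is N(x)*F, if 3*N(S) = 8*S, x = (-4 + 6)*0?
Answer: 0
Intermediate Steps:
x = 0 (x = 2*0 = 0)
N(S) = 8*S/3 (N(S) = (8*S)/3 = 8*S/3)
F = -26 (F = -2*(2*(1*(3 + 2)) + 3) = -2*(2*(1*5) + 3) = -2*(2*5 + 3) = -2*(10 + 3) = -2*13 = -26)
N(x)*F = ((8/3)*0)*(-26) = 0*(-26) = 0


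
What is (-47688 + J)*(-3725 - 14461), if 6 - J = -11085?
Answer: 665553042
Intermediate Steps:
J = 11091 (J = 6 - 1*(-11085) = 6 + 11085 = 11091)
(-47688 + J)*(-3725 - 14461) = (-47688 + 11091)*(-3725 - 14461) = -36597*(-18186) = 665553042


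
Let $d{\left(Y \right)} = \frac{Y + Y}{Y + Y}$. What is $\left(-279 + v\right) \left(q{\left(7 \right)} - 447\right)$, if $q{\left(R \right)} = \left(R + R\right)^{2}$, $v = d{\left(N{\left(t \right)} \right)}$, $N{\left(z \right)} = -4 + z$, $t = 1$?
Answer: $69778$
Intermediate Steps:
$d{\left(Y \right)} = 1$ ($d{\left(Y \right)} = \frac{2 Y}{2 Y} = 2 Y \frac{1}{2 Y} = 1$)
$v = 1$
$q{\left(R \right)} = 4 R^{2}$ ($q{\left(R \right)} = \left(2 R\right)^{2} = 4 R^{2}$)
$\left(-279 + v\right) \left(q{\left(7 \right)} - 447\right) = \left(-279 + 1\right) \left(4 \cdot 7^{2} - 447\right) = - 278 \left(4 \cdot 49 - 447\right) = - 278 \left(196 - 447\right) = \left(-278\right) \left(-251\right) = 69778$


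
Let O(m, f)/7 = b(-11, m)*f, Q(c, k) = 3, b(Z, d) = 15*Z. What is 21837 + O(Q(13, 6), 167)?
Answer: -171048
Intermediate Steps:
O(m, f) = -1155*f (O(m, f) = 7*((15*(-11))*f) = 7*(-165*f) = -1155*f)
21837 + O(Q(13, 6), 167) = 21837 - 1155*167 = 21837 - 192885 = -171048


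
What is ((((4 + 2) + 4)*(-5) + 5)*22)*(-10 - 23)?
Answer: 32670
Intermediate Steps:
((((4 + 2) + 4)*(-5) + 5)*22)*(-10 - 23) = (((6 + 4)*(-5) + 5)*22)*(-33) = ((10*(-5) + 5)*22)*(-33) = ((-50 + 5)*22)*(-33) = -45*22*(-33) = -990*(-33) = 32670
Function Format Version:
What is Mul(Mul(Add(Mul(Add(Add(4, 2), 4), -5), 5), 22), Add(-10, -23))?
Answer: 32670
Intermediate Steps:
Mul(Mul(Add(Mul(Add(Add(4, 2), 4), -5), 5), 22), Add(-10, -23)) = Mul(Mul(Add(Mul(Add(6, 4), -5), 5), 22), -33) = Mul(Mul(Add(Mul(10, -5), 5), 22), -33) = Mul(Mul(Add(-50, 5), 22), -33) = Mul(Mul(-45, 22), -33) = Mul(-990, -33) = 32670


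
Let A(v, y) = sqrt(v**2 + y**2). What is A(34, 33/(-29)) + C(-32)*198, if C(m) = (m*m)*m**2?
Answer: 207618048 + sqrt(973285)/29 ≈ 2.0762e+8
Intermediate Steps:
C(m) = m**4 (C(m) = m**2*m**2 = m**4)
A(34, 33/(-29)) + C(-32)*198 = sqrt(34**2 + (33/(-29))**2) + (-32)**4*198 = sqrt(1156 + (33*(-1/29))**2) + 1048576*198 = sqrt(1156 + (-33/29)**2) + 207618048 = sqrt(1156 + 1089/841) + 207618048 = sqrt(973285/841) + 207618048 = sqrt(973285)/29 + 207618048 = 207618048 + sqrt(973285)/29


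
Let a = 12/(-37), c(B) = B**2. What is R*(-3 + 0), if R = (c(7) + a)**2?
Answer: -9730803/1369 ≈ -7108.0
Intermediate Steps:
a = -12/37 (a = 12*(-1/37) = -12/37 ≈ -0.32432)
R = 3243601/1369 (R = (7**2 - 12/37)**2 = (49 - 12/37)**2 = (1801/37)**2 = 3243601/1369 ≈ 2369.3)
R*(-3 + 0) = 3243601*(-3 + 0)/1369 = (3243601/1369)*(-3) = -9730803/1369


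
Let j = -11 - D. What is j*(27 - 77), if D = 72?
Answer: 4150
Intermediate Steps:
j = -83 (j = -11 - 1*72 = -11 - 72 = -83)
j*(27 - 77) = -83*(27 - 77) = -83*(-50) = 4150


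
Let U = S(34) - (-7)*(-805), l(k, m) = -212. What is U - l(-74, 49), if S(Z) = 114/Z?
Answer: -92134/17 ≈ -5419.6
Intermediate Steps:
U = -95738/17 (U = 114/34 - (-7)*(-805) = 114*(1/34) - 1*5635 = 57/17 - 5635 = -95738/17 ≈ -5631.6)
U - l(-74, 49) = -95738/17 - 1*(-212) = -95738/17 + 212 = -92134/17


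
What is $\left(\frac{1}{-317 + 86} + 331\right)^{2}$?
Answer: $\frac{5846131600}{53361} \approx 1.0956 \cdot 10^{5}$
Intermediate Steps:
$\left(\frac{1}{-317 + 86} + 331\right)^{2} = \left(\frac{1}{-231} + 331\right)^{2} = \left(- \frac{1}{231} + 331\right)^{2} = \left(\frac{76460}{231}\right)^{2} = \frac{5846131600}{53361}$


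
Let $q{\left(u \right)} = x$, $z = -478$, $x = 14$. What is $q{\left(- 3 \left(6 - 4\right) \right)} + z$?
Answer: $-464$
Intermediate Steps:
$q{\left(u \right)} = 14$
$q{\left(- 3 \left(6 - 4\right) \right)} + z = 14 - 478 = -464$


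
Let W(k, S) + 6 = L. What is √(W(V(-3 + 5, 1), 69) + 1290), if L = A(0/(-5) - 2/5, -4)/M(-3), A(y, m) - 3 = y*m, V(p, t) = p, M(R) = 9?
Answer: √289015/15 ≈ 35.840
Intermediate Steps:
A(y, m) = 3 + m*y (A(y, m) = 3 + y*m = 3 + m*y)
L = 23/45 (L = (3 - 4*(0/(-5) - 2/5))/9 = (3 - 4*(0*(-⅕) - 2*⅕))*(⅑) = (3 - 4*(0 - ⅖))*(⅑) = (3 - 4*(-⅖))*(⅑) = (3 + 8/5)*(⅑) = (23/5)*(⅑) = 23/45 ≈ 0.51111)
W(k, S) = -247/45 (W(k, S) = -6 + 23/45 = -247/45)
√(W(V(-3 + 5, 1), 69) + 1290) = √(-247/45 + 1290) = √(57803/45) = √289015/15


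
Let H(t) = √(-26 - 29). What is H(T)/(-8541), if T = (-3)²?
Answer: -I*√55/8541 ≈ -0.00086831*I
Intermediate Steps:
T = 9
H(t) = I*√55 (H(t) = √(-55) = I*√55)
H(T)/(-8541) = (I*√55)/(-8541) = (I*√55)*(-1/8541) = -I*√55/8541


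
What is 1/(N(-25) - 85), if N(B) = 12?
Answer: -1/73 ≈ -0.013699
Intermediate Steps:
1/(N(-25) - 85) = 1/(12 - 85) = 1/(-73) = -1/73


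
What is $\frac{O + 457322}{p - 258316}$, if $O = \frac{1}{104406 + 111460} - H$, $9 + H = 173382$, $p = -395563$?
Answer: $- \frac{61294934835}{141150244214} \approx -0.43425$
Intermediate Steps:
$H = 173373$ ($H = -9 + 173382 = 173373$)
$O = - \frac{37425336017}{215866}$ ($O = \frac{1}{104406 + 111460} - 173373 = \frac{1}{215866} - 173373 = - \frac{37425336017}{215866} \approx -1.7337 \cdot 10^{5}$)
$\frac{O + 457322}{p - 258316} = \frac{- \frac{37425336017}{215866} + 457322}{-395563 - 258316} = \frac{61294934835}{215866 \left(-653879\right)} = \frac{61294934835}{215866} \left(- \frac{1}{653879}\right) = - \frac{61294934835}{141150244214}$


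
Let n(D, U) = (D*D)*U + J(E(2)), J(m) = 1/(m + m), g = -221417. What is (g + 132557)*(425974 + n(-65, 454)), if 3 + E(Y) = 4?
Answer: -208298903070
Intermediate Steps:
E(Y) = 1 (E(Y) = -3 + 4 = 1)
J(m) = 1/(2*m)
n(D, U) = ½ + U*D² (n(D, U) = (D*D)*U + (½)/1 = D²*U + (½)*1 = U*D² + ½ = ½ + U*D²)
(g + 132557)*(425974 + n(-65, 454)) = (-221417 + 132557)*(425974 + (½ + 454*(-65)²)) = -88860*(425974 + (½ + 454*4225)) = -88860*(425974 + (½ + 1918150)) = -88860*(425974 + 3836301/2) = -88860*4688249/2 = -208298903070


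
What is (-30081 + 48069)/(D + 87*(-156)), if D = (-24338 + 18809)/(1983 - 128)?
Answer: -11122580/8393863 ≈ -1.3251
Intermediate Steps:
D = -5529/1855 ≈ -2.9806
(-30081 + 48069)/(D + 87*(-156)) = (-30081 + 48069)/(-5529/1855 + 87*(-156)) = 17988/(-5529/1855 - 13572) = 17988/(-25181589/1855) = 17988*(-1855/25181589) = -11122580/8393863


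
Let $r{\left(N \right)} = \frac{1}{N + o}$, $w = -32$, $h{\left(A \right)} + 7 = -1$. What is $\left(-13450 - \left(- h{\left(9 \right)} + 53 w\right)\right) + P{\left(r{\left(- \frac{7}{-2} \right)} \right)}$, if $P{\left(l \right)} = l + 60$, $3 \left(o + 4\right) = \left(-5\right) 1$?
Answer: $- \frac{152132}{13} \approx -11702.0$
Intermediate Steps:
$o = - \frac{17}{3}$ ($o = -4 + \frac{\left(-5\right) 1}{3} = -4 + \frac{1}{3} \left(-5\right) = -4 - \frac{5}{3} = - \frac{17}{3} \approx -5.6667$)
$h{\left(A \right)} = -8$ ($h{\left(A \right)} = -7 - 1 = -8$)
$r{\left(N \right)} = \frac{1}{- \frac{17}{3} + N}$ ($r{\left(N \right)} = \frac{1}{N - \frac{17}{3}} = \frac{1}{- \frac{17}{3} + N}$)
$P{\left(l \right)} = 60 + l$
$\left(-13450 - \left(- h{\left(9 \right)} + 53 w\right)\right) + P{\left(r{\left(- \frac{7}{-2} \right)} \right)} = \left(-13450 - -1688\right) + \left(60 + \frac{3}{-17 + 3 \left(- \frac{7}{-2}\right)}\right) = \left(-13450 + \left(1696 - 8\right)\right) + \left(60 + \frac{3}{-17 + 3 \left(\left(-7\right) \left(- \frac{1}{2}\right)\right)}\right) = \left(-13450 + 1688\right) + \left(60 + \frac{3}{-17 + 3 \cdot \frac{7}{2}}\right) = -11762 + \left(60 + \frac{3}{-17 + \frac{21}{2}}\right) = -11762 + \left(60 + \frac{3}{- \frac{13}{2}}\right) = -11762 + \left(60 + 3 \left(- \frac{2}{13}\right)\right) = -11762 + \left(60 - \frac{6}{13}\right) = -11762 + \frac{774}{13} = - \frac{152132}{13}$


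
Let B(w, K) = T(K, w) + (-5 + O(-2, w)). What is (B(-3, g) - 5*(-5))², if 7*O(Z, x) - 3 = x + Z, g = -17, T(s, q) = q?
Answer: 13689/49 ≈ 279.37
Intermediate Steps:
O(Z, x) = 3/7 + Z/7 + x/7 (O(Z, x) = 3/7 + (x + Z)/7 = 3/7 + (Z + x)/7 = 3/7 + (Z/7 + x/7) = 3/7 + Z/7 + x/7)
B(w, K) = -34/7 + 8*w/7 (B(w, K) = w + (-5 + (3/7 + (⅐)*(-2) + w/7)) = w + (-5 + (3/7 - 2/7 + w/7)) = w + (-5 + (⅐ + w/7)) = w + (-34/7 + w/7) = -34/7 + 8*w/7)
(B(-3, g) - 5*(-5))² = ((-34/7 + (8/7)*(-3)) - 5*(-5))² = ((-34/7 - 24/7) + 25)² = (-58/7 + 25)² = (117/7)² = 13689/49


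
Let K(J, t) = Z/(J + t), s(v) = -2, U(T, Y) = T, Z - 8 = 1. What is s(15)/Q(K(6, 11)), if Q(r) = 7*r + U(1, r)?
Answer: -17/40 ≈ -0.42500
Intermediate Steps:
Z = 9 (Z = 8 + 1 = 9)
K(J, t) = 9/(J + t)
Q(r) = 1 + 7*r (Q(r) = 7*r + 1 = 1 + 7*r)
s(15)/Q(K(6, 11)) = -2/(1 + 7*(9/(6 + 11))) = -2/(1 + 7*(9/17)) = -2/(1 + 63/17) = -2/80/17 = -2*17/80 = -17/40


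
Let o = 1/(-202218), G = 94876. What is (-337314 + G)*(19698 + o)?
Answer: -482850450268697/101109 ≈ -4.7755e+9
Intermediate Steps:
o = -1/202218 ≈ -4.9452e-6
(-337314 + G)*(19698 + o) = (-337314 + 94876)*(19698 - 1/202218) = -242438*3983290163/202218 = -482850450268697/101109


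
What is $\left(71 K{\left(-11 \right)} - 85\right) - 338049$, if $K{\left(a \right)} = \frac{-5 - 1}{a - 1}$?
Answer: $- \frac{676197}{2} \approx -3.381 \cdot 10^{5}$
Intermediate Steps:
$K{\left(a \right)} = - \frac{6}{-1 + a}$
$\left(71 K{\left(-11 \right)} - 85\right) - 338049 = \left(71 \left(- \frac{6}{-1 - 11}\right) - 85\right) - 338049 = \left(71 \left(- \frac{6}{-12}\right) - 85\right) - 338049 = \left(71 \left(\left(-6\right) \left(- \frac{1}{12}\right)\right) - 85\right) - 338049 = \left(71 \cdot \frac{1}{2} - 85\right) - 338049 = \left(\frac{71}{2} - 85\right) - 338049 = - \frac{99}{2} - 338049 = - \frac{676197}{2}$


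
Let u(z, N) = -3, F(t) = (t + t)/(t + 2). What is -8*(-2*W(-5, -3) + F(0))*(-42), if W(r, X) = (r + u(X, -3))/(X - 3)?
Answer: -896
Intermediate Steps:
F(t) = 2*t/(2 + t) (F(t) = (2*t)/(2 + t) = 2*t/(2 + t))
W(r, X) = (-3 + r)/(-3 + X) (W(r, X) = (r - 3)/(X - 3) = (-3 + r)/(-3 + X))
-8*(-2*W(-5, -3) + F(0))*(-42) = -8*(-2*(-3 - 5)/(-3 - 3) + 2*0/(2 + 0))*(-42) = -8*(-2*(-8)/(-6) + 2*0/2)*(-42) = -8*(-(-1)*(-8)/3 + 2*0*(½))*(-42) = -8*(-2*4/3 + 0)*(-42) = -8*(-8/3 + 0)*(-42) = -8*(-8/3)*(-42) = (64/3)*(-42) = -896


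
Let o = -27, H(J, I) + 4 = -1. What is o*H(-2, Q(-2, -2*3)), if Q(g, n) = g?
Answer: 135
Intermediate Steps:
H(J, I) = -5 (H(J, I) = -4 - 1 = -5)
o*H(-2, Q(-2, -2*3)) = -27*(-5) = 135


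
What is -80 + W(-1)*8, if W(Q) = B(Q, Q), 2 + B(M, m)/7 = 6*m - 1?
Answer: -584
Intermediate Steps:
B(M, m) = -21 + 42*m (B(M, m) = -14 + 7*(6*m - 1) = -14 + 7*(-1 + 6*m) = -14 + (-7 + 42*m) = -21 + 42*m)
W(Q) = -21 + 42*Q
-80 + W(-1)*8 = -80 + (-21 + 42*(-1))*8 = -80 + (-21 - 42)*8 = -80 - 63*8 = -80 - 504 = -584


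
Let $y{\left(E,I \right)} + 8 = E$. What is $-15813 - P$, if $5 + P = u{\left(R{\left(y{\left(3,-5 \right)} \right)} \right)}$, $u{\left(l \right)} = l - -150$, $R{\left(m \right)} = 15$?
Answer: $-15973$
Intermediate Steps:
$y{\left(E,I \right)} = -8 + E$
$u{\left(l \right)} = 150 + l$ ($u{\left(l \right)} = l + 150 = 150 + l$)
$P = 160$ ($P = -5 + \left(150 + 15\right) = -5 + 165 = 160$)
$-15813 - P = -15813 - 160 = -15973$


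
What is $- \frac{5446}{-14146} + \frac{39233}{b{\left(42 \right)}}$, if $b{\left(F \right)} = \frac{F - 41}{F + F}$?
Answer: $\frac{23309583479}{7073} \approx 3.2956 \cdot 10^{6}$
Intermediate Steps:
$b{\left(F \right)} = \frac{-41 + F}{2 F}$
$- \frac{5446}{-14146} + \frac{39233}{b{\left(42 \right)}} = - \frac{5446}{-14146} + \frac{39233}{\frac{1}{2} \cdot \frac{1}{42} \left(-41 + 42\right)} = \left(-5446\right) \left(- \frac{1}{14146}\right) + \frac{39233}{\frac{1}{2} \cdot \frac{1}{42} \cdot 1} = \frac{2723}{7073} + 39233 \frac{1}{\frac{1}{84}} = \frac{2723}{7073} + 39233 \cdot 84 = \frac{2723}{7073} + 3295572 = \frac{23309583479}{7073}$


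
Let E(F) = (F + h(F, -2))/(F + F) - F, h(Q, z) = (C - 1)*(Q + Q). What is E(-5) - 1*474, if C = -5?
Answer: -949/2 ≈ -474.50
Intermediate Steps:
h(Q, z) = -12*Q (h(Q, z) = (-5 - 1)*(Q + Q) = -12*Q)
E(F) = -11/2 - F (E(F) = (F - 12*F)/(F + F) - F = (-11*F)/((2*F)) - F = (-11*F)*(1/(2*F)) - F = -11/2 - F)
E(-5) - 1*474 = (-11/2 - 1*(-5)) - 1*474 = (-11/2 + 5) - 474 = -½ - 474 = -949/2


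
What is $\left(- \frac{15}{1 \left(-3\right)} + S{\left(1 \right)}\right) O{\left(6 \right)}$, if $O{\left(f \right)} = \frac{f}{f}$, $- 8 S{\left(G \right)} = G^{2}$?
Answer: $\frac{39}{8} \approx 4.875$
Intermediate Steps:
$S{\left(G \right)} = - \frac{G^{2}}{8}$
$O{\left(f \right)} = 1$
$\left(- \frac{15}{1 \left(-3\right)} + S{\left(1 \right)}\right) O{\left(6 \right)} = \left(- \frac{15}{1 \left(-3\right)} - \frac{1^{2}}{8}\right) 1 = \left(- \frac{15}{-3} - \frac{1}{8}\right) 1 = \left(\left(-15\right) \left(- \frac{1}{3}\right) - \frac{1}{8}\right) 1 = \left(5 - \frac{1}{8}\right) 1 = \frac{39}{8} \cdot 1 = \frac{39}{8}$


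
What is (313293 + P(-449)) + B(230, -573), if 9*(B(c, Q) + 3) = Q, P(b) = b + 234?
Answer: 939034/3 ≈ 3.1301e+5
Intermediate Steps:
P(b) = 234 + b
B(c, Q) = -3 + Q/9
(313293 + P(-449)) + B(230, -573) = (313293 + (234 - 449)) + (-3 + (⅑)*(-573)) = (313293 - 215) + (-3 - 191/3) = 313078 - 200/3 = 939034/3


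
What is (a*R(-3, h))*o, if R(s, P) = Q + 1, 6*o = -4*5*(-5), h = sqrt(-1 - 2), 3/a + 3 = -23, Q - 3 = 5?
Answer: -225/13 ≈ -17.308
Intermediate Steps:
Q = 8 (Q = 3 + 5 = 8)
a = -3/26 (a = 3/(-3 - 23) = 3/(-26) = 3*(-1/26) = -3/26 ≈ -0.11538)
h = I*sqrt(3) (h = sqrt(-3) = I*sqrt(3) ≈ 1.732*I)
o = 50/3 (o = (-4*5*(-5))/6 = (-20*(-5))/6 = (1/6)*100 = 50/3 ≈ 16.667)
R(s, P) = 9 (R(s, P) = 8 + 1 = 9)
(a*R(-3, h))*o = -3/26*9*(50/3) = -27/26*50/3 = -225/13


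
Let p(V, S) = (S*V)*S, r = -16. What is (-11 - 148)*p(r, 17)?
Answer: 735216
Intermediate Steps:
p(V, S) = V*S²
(-11 - 148)*p(r, 17) = (-11 - 148)*(-16*17²) = -(-2544)*289 = -159*(-4624) = 735216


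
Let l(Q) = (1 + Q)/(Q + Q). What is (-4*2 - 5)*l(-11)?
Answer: -65/11 ≈ -5.9091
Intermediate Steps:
l(Q) = (1 + Q)/(2*Q) (l(Q) = (1 + Q)/((2*Q)) = (1 + Q)*(1/(2*Q)) = (1 + Q)/(2*Q))
(-4*2 - 5)*l(-11) = (-4*2 - 5)*((½)*(1 - 11)/(-11)) = (-8 - 5)*((½)*(-1/11)*(-10)) = -13*5/11 = -65/11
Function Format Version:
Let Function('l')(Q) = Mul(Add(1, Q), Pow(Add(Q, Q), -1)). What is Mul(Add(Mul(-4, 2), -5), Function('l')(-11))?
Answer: Rational(-65, 11) ≈ -5.9091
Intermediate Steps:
Function('l')(Q) = Mul(Rational(1, 2), Pow(Q, -1), Add(1, Q)) (Function('l')(Q) = Mul(Add(1, Q), Pow(Mul(2, Q), -1)) = Mul(Add(1, Q), Mul(Rational(1, 2), Pow(Q, -1))) = Mul(Rational(1, 2), Pow(Q, -1), Add(1, Q)))
Mul(Add(Mul(-4, 2), -5), Function('l')(-11)) = Mul(Add(Mul(-4, 2), -5), Mul(Rational(1, 2), Pow(-11, -1), Add(1, -11))) = Mul(Add(-8, -5), Mul(Rational(1, 2), Rational(-1, 11), -10)) = Mul(-13, Rational(5, 11)) = Rational(-65, 11)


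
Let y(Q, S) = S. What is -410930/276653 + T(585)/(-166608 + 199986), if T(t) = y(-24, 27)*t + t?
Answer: -117749300/118386203 ≈ -0.99462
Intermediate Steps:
T(t) = 28*t (T(t) = 27*t + t = 28*t)
-410930/276653 + T(585)/(-166608 + 199986) = -410930/276653 + (28*585)/(-166608 + 199986) = -410930*1/276653 + 16380/33378 = -31610/21281 + 16380*(1/33378) = -31610/21281 + 2730/5563 = -117749300/118386203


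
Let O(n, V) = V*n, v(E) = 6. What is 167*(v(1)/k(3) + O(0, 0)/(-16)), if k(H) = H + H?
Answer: 167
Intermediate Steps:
k(H) = 2*H
167*(v(1)/k(3) + O(0, 0)/(-16)) = 167*(6/((2*3)) + (0*0)/(-16)) = 167*(6/6 + 0*(-1/16)) = 167*(6*(⅙) + 0) = 167*(1 + 0) = 167*1 = 167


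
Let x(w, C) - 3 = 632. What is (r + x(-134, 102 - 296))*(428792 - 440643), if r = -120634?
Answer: 1422108149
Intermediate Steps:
x(w, C) = 635 (x(w, C) = 3 + 632 = 635)
(r + x(-134, 102 - 296))*(428792 - 440643) = (-120634 + 635)*(428792 - 440643) = -119999*(-11851) = 1422108149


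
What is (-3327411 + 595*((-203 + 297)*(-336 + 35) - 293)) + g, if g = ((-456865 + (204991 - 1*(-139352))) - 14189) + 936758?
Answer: -19526629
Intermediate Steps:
g = 810047 (g = ((-456865 + (204991 + 139352)) - 14189) + 936758 = ((-456865 + 344343) - 14189) + 936758 = (-112522 - 14189) + 936758 = -126711 + 936758 = 810047)
(-3327411 + 595*((-203 + 297)*(-336 + 35) - 293)) + g = (-3327411 + 595*((-203 + 297)*(-336 + 35) - 293)) + 810047 = (-3327411 + 595*(94*(-301) - 293)) + 810047 = (-3327411 + 595*(-28294 - 293)) + 810047 = (-3327411 + 595*(-28587)) + 810047 = (-3327411 - 17009265) + 810047 = -20336676 + 810047 = -19526629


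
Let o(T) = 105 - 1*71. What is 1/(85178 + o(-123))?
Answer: 1/85212 ≈ 1.1735e-5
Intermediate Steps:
o(T) = 34 (o(T) = 105 - 71 = 34)
1/(85178 + o(-123)) = 1/(85178 + 34) = 1/85212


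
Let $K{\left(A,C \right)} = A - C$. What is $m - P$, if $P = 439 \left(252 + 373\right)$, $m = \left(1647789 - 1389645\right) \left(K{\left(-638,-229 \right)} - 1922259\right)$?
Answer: $-496325482567$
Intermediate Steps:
$m = -496325208192$ ($m = \left(1647789 - 1389645\right) \left(\left(-638 - -229\right) - 1922259\right) = 258144 \left(\left(-638 + 229\right) - 1922259\right) = 258144 \left(-409 - 1922259\right) = 258144 \left(-1922668\right) = -496325208192$)
$P = 274375$ ($P = 439 \cdot 625 = 274375$)
$m - P = -496325208192 - 274375 = -496325482567$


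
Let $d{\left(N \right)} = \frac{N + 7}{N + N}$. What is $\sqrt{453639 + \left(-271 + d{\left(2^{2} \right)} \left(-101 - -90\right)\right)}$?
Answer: $\frac{\sqrt{7253646}}{4} \approx 673.31$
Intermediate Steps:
$d{\left(N \right)} = \frac{7 + N}{2 N}$
$\sqrt{453639 + \left(-271 + d{\left(2^{2} \right)} \left(-101 - -90\right)\right)} = \sqrt{453639 - \left(271 - \frac{7 + 2^{2}}{2 \cdot 2^{2}} \left(-101 - -90\right)\right)} = \sqrt{453639 - \left(271 - \frac{7 + 4}{2 \cdot 4} \left(-101 + 90\right)\right)} = \sqrt{453639 - \left(271 - \frac{1}{2} \cdot \frac{1}{4} \cdot 11 \left(-11\right)\right)} = \sqrt{453639 + \left(-271 + \frac{11}{8} \left(-11\right)\right)} = \sqrt{453639 - \frac{2289}{8}} = \sqrt{\frac{3626823}{8}} = \frac{\sqrt{7253646}}{4}$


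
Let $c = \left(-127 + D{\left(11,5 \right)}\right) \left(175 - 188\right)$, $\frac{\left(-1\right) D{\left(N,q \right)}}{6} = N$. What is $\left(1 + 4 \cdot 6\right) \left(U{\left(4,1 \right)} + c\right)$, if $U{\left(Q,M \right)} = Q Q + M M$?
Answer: $63150$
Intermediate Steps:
$D{\left(N,q \right)} = - 6 N$
$c = 2509$ ($c = \left(-127 - 66\right) \left(175 - 188\right) = \left(-127 - 66\right) \left(-13\right) = \left(-193\right) \left(-13\right) = 2509$)
$U{\left(Q,M \right)} = M^{2} + Q^{2}$ ($U{\left(Q,M \right)} = Q^{2} + M^{2} = M^{2} + Q^{2}$)
$\left(1 + 4 \cdot 6\right) \left(U{\left(4,1 \right)} + c\right) = \left(1 + 4 \cdot 6\right) \left(\left(1^{2} + 4^{2}\right) + 2509\right) = \left(1 + 24\right) \left(\left(1 + 16\right) + 2509\right) = 25 \left(17 + 2509\right) = 25 \cdot 2526 = 63150$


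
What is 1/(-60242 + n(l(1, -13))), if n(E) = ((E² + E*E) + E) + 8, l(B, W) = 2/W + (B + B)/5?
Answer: -4225/254487098 ≈ -1.6602e-5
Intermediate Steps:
l(B, W) = 2/W + 2*B/5 (l(B, W) = 2/W + (2*B)*(⅕) = 2/W + 2*B/5)
n(E) = 8 + E + 2*E² (n(E) = ((E² + E²) + E) + 8 = (2*E² + E) + 8 = (E + 2*E²) + 8 = 8 + E + 2*E²)
1/(-60242 + n(l(1, -13))) = 1/(-60242 + (8 + (2/(-13) + (⅖)*1) + 2*(2/(-13) + (⅖)*1)²)) = 1/(-60242 + (8 + (2*(-1/13) + ⅖) + 2*(2*(-1/13) + ⅖)²)) = 1/(-60242 + (8 + (-2/13 + ⅖) + 2*(-2/13 + ⅖)²)) = 1/(-60242 + (8 + 16/65 + 2*(16/65)²)) = 1/(-60242 + (8 + 16/65 + 2*(256/4225))) = 1/(-60242 + (8 + 16/65 + 512/4225)) = 1/(-60242 + 35352/4225) = 1/(-254487098/4225) = -4225/254487098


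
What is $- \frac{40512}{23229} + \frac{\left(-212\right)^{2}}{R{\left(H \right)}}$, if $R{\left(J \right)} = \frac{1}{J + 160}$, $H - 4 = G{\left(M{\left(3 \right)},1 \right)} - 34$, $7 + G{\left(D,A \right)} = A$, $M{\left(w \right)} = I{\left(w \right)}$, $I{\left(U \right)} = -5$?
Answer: $\frac{43152159104}{7743} \approx 5.5731 \cdot 10^{6}$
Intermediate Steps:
$M{\left(w \right)} = -5$
$G{\left(D,A \right)} = -7 + A$
$H = -36$ ($H = 4 + \left(\left(-7 + 1\right) - 34\right) = 4 - 40 = -36$)
$R{\left(J \right)} = \frac{1}{160 + J}$
$- \frac{40512}{23229} + \frac{\left(-212\right)^{2}}{R{\left(H \right)}} = - \frac{40512}{23229} + \frac{\left(-212\right)^{2}}{\frac{1}{160 - 36}} = \left(-40512\right) \frac{1}{23229} + \frac{44944}{\frac{1}{124}} = - \frac{13504}{7743} + 44944 \frac{1}{\frac{1}{124}} = - \frac{13504}{7743} + 44944 \cdot 124 = - \frac{13504}{7743} + 5573056 = \frac{43152159104}{7743}$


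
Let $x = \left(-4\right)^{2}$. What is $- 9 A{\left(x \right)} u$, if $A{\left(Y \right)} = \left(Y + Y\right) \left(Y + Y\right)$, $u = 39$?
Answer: $-359424$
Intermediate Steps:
$x = 16$
$A{\left(Y \right)} = 4 Y^{2}$ ($A{\left(Y \right)} = 2 Y 2 Y = 4 Y^{2}$)
$- 9 A{\left(x \right)} u = - 9 \cdot 4 \cdot 16^{2} \cdot 39 = - 9 \cdot 4 \cdot 256 \cdot 39 = \left(-9\right) 1024 \cdot 39 = \left(-9216\right) 39 = -359424$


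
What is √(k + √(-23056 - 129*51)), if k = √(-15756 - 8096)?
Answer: √I*√(√29635 + 2*√5963) ≈ 12.779 + 12.779*I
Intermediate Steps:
k = 2*I*√5963 (k = √(-23852) = 2*I*√5963 ≈ 154.44*I)
√(k + √(-23056 - 129*51)) = √(2*I*√5963 + √(-23056 - 129*51)) = √(2*I*√5963 + √(-23056 - 6579)) = √(2*I*√5963 + √(-29635)) = √(2*I*√5963 + I*√29635) = √(I*√29635 + 2*I*√5963)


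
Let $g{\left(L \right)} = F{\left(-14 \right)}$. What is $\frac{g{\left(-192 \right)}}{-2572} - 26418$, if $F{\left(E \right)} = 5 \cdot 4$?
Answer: $- \frac{16986779}{643} \approx -26418.0$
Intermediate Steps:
$F{\left(E \right)} = 20$
$g{\left(L \right)} = 20$
$\frac{g{\left(-192 \right)}}{-2572} - 26418 = \frac{20}{-2572} - 26418 = 20 \left(- \frac{1}{2572}\right) - 26418 = - \frac{5}{643} - 26418 = - \frac{16986779}{643}$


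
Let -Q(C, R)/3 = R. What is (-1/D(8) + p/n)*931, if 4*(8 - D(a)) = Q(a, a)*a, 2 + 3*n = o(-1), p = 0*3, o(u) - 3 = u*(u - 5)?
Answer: -133/8 ≈ -16.625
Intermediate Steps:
o(u) = 3 + u*(-5 + u) (o(u) = 3 + u*(u - 5) = 3 + u*(-5 + u))
Q(C, R) = -3*R
p = 0
n = 7/3 (n = -⅔ + (3 + (-1)² - 5*(-1))/3 = -⅔ + (3 + 1 + 5)/3 = -⅔ + (⅓)*9 = -⅔ + 3 = 7/3 ≈ 2.3333)
D(a) = 8 + 3*a²/4 (D(a) = 8 - (-3*a)*a/4 = 8 - (-3)*a²/4 = 8 + 3*a²/4)
(-1/D(8) + p/n)*931 = (-1/(8 + (¾)*8²) + 0/(7/3))*931 = (-1/(8 + (¾)*64) + 0*(3/7))*931 = (-1/(8 + 48) + 0)*931 = (-1/56 + 0)*931 = -1/56*931 = -133/8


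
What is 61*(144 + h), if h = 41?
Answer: 11285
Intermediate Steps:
61*(144 + h) = 61*(144 + 41) = 61*185 = 11285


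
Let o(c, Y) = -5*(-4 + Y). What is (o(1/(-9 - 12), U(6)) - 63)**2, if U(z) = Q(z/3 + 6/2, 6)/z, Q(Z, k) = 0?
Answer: 1849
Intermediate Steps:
U(z) = 0 (U(z) = 0/z = 0)
o(c, Y) = 20 - 5*Y
(o(1/(-9 - 12), U(6)) - 63)**2 = ((20 - 5*0) - 63)**2 = ((20 + 0) - 63)**2 = (20 - 63)**2 = (-43)**2 = 1849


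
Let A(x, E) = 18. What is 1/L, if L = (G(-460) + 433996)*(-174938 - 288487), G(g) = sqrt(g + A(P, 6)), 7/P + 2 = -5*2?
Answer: I/(463425*(sqrt(442) - 433996*I)) ≈ -4.972e-12 + 2.4086e-16*I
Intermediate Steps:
P = -7/12 (P = 7/(-2 - 5*2) = 7/(-2 - 10) = 7/(-12) = 7*(-1/12) = -7/12 ≈ -0.58333)
G(g) = sqrt(18 + g) (G(g) = sqrt(g + 18) = sqrt(18 + g))
L = -201124596300 - 463425*I*sqrt(442) (L = (sqrt(18 - 460) + 433996)*(-174938 - 288487) = (sqrt(-442) + 433996)*(-463425) = (I*sqrt(442) + 433996)*(-463425) = (433996 + I*sqrt(442))*(-463425) = -201124596300 - 463425*I*sqrt(442) ≈ -2.0112e+11 - 9.743e+6*I)
1/L = 1/(-201124596300 - 463425*I*sqrt(442))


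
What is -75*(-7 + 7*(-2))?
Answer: 1575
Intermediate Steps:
-75*(-7 + 7*(-2)) = -75*(-7 - 14) = -75*(-21) = 1575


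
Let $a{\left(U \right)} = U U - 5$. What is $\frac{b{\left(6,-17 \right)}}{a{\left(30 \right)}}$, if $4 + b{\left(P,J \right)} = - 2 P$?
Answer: $- \frac{16}{895} \approx -0.017877$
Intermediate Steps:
$b{\left(P,J \right)} = -4 - 2 P$
$a{\left(U \right)} = -5 + U^{2}$ ($a{\left(U \right)} = U^{2} - 5 = -5 + U^{2}$)
$\frac{b{\left(6,-17 \right)}}{a{\left(30 \right)}} = \frac{-4 - 12}{-5 + 30^{2}} = \frac{-4 - 12}{-5 + 900} = - \frac{16}{895}$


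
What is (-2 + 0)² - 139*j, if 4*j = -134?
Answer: 9321/2 ≈ 4660.5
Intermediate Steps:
j = -67/2 (j = (¼)*(-134) = -67/2 ≈ -33.500)
(-2 + 0)² - 139*j = (-2 + 0)² - 139*(-67/2) = (-2)² + 9313/2 = 4 + 9313/2 = 9321/2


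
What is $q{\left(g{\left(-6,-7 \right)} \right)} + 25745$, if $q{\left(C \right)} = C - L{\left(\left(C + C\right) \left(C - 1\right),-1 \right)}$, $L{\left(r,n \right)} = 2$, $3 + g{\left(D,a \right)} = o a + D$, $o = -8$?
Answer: $25790$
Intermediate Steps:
$g{\left(D,a \right)} = -3 + D - 8 a$ ($g{\left(D,a \right)} = -3 + \left(- 8 a + D\right) = -3 + \left(D - 8 a\right) = -3 + D - 8 a$)
$q{\left(C \right)} = -2 + C$ ($q{\left(C \right)} = C - 2 = -2 + C$)
$q{\left(g{\left(-6,-7 \right)} \right)} + 25745 = \left(-2 - -47\right) + 25745 = \left(-2 + 47\right) + 25745 = 45 + 25745 = 25790$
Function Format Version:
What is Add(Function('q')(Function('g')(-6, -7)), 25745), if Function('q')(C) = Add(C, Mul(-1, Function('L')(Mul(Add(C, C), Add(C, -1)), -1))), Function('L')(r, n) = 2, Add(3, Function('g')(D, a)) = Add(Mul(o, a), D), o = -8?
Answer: 25790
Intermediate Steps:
Function('g')(D, a) = Add(-3, D, Mul(-8, a)) (Function('g')(D, a) = Add(-3, Add(Mul(-8, a), D)) = Add(-3, Add(D, Mul(-8, a))) = Add(-3, D, Mul(-8, a)))
Function('q')(C) = Add(-2, C) (Function('q')(C) = Add(C, Mul(-1, 2)) = Add(C, -2) = Add(-2, C))
Add(Function('q')(Function('g')(-6, -7)), 25745) = Add(Add(-2, Add(-3, -6, Mul(-8, -7))), 25745) = Add(Add(-2, Add(-3, -6, 56)), 25745) = Add(Add(-2, 47), 25745) = Add(45, 25745) = 25790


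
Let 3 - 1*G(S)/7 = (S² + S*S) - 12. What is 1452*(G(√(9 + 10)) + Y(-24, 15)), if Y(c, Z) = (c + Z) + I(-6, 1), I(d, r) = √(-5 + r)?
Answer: -246840 + 2904*I ≈ -2.4684e+5 + 2904.0*I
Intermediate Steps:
G(S) = 105 - 14*S² (G(S) = 21 - 7*((S² + S*S) - 12) = 21 - 7*((S² + S²) - 12) = 21 - 7*(2*S² - 12) = 21 - 7*(-12 + 2*S²) = 21 + (84 - 14*S²) = 105 - 14*S²)
Y(c, Z) = Z + c + 2*I (Y(c, Z) = (c + Z) + √(-5 + 1) = (Z + c) + √(-4) = (Z + c) + 2*I = Z + c + 2*I)
1452*(G(√(9 + 10)) + Y(-24, 15)) = 1452*((105 - 14*(√(9 + 10))²) + (15 - 24 + 2*I)) = 1452*((105 - 14*(√19)²) + (-9 + 2*I)) = 1452*((105 - 14*19) + (-9 + 2*I)) = 1452*((105 - 266) + (-9 + 2*I)) = 1452*(-161 + (-9 + 2*I)) = 1452*(-170 + 2*I) = -246840 + 2904*I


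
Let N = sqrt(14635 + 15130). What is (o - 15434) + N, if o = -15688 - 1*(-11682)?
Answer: -19440 + sqrt(29765) ≈ -19267.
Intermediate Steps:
o = -4006 (o = -15688 + 11682 = -4006)
N = sqrt(29765) ≈ 172.53
(o - 15434) + N = (-4006 - 15434) + sqrt(29765) = -19440 + sqrt(29765)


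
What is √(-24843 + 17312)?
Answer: I*√7531 ≈ 86.781*I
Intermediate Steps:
√(-24843 + 17312) = √(-7531) = I*√7531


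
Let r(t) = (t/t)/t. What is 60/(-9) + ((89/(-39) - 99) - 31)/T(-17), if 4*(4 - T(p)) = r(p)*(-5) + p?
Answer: -41281/1807 ≈ -22.845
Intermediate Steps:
r(t) = 1/t
T(p) = 4 - p/4 + 5/(4*p) (T(p) = 4 - (-5/p + p)/4 = 4 - (p - 5/p)/4 = 4 + (-p/4 + 5/(4*p)) = 4 - p/4 + 5/(4*p))
60/(-9) + ((89/(-39) - 99) - 31)/T(-17) = 60/(-9) + ((89/(-39) - 99) - 31)/(((¼)*(5 - 17*(16 - 1*(-17)))/(-17))) = 60*(-⅑) + ((89*(-1/39) - 99) - 31)/(((¼)*(-1/17)*(5 - 17*(16 + 17)))) = -20/3 + ((-89/39 - 99) - 31)/(((¼)*(-1/17)*(5 - 17*33))) = -20/3 + (-3950/39 - 31)/(((¼)*(-1/17)*(5 - 561))) = -20/3 - 5159/(39*((¼)*(-1/17)*(-556))) = -20/3 - 5159/(39*139/17) = -20/3 - 5159/39*17/139 = -20/3 - 87703/5421 = -41281/1807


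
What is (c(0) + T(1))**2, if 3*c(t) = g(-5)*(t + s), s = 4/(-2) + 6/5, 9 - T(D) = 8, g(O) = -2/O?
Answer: 4489/5625 ≈ 0.79804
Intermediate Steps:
T(D) = 1 (T(D) = 9 - 1*8 = 9 - 8 = 1)
s = -4/5 (s = 4*(-1/2) + 6*(1/5) = -2 + 6/5 = -4/5 ≈ -0.80000)
c(t) = -8/75 + 2*t/15 (c(t) = ((-2/(-5))*(t - 4/5))/3 = ((-2*(-1/5))*(-4/5 + t))/3 = (2*(-4/5 + t)/5)/3 = (-8/25 + 2*t/5)/3 = -8/75 + 2*t/15)
(c(0) + T(1))**2 = ((-8/75 + (2/15)*0) + 1)**2 = ((-8/75 + 0) + 1)**2 = (-8/75 + 1)**2 = (67/75)**2 = 4489/5625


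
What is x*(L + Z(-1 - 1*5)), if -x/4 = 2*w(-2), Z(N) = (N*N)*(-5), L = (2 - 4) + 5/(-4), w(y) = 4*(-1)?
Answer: -5864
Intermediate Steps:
w(y) = -4
L = -13/4 (L = -2 + 5*(-1/4) = -2 - 5/4 = -13/4 ≈ -3.2500)
Z(N) = -5*N**2 (Z(N) = N**2*(-5) = -5*N**2)
x = 32 (x = -8*(-4) = -4*(-8) = 32)
x*(L + Z(-1 - 1*5)) = 32*(-13/4 - 5*(-1 - 1*5)**2) = 32*(-13/4 - 5*(-1 - 5)**2) = 32*(-13/4 - 5*(-6)**2) = 32*(-13/4 - 5*36) = 32*(-13/4 - 180) = 32*(-733/4) = -5864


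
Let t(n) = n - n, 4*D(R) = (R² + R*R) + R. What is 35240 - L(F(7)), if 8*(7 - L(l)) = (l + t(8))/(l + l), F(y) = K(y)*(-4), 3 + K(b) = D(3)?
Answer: 563729/16 ≈ 35233.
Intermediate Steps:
D(R) = R²/2 + R/4 (D(R) = ((R² + R*R) + R)/4 = ((R² + R²) + R)/4 = (2*R² + R)/4 = (R + 2*R²)/4 = R²/2 + R/4)
K(b) = 9/4 (K(b) = -3 + (¼)*3*(1 + 2*3) = -3 + (¼)*3*(1 + 6) = -3 + (¼)*3*7 = -3 + 21/4 = 9/4)
t(n) = 0
F(y) = -9 (F(y) = (9/4)*(-4) = -9)
L(l) = 111/16 (L(l) = 7 - (l + 0)/(8*(l + l)) = 7 - l/(8*(2*l)) = 7 - l*1/(2*l)/8 = 7 - ⅛*½ = 7 - 1/16 = 111/16)
35240 - L(F(7)) = 35240 - 1*111/16 = 35240 - 111/16 = 563729/16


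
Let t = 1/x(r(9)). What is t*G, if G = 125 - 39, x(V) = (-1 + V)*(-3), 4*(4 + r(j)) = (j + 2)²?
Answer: -344/303 ≈ -1.1353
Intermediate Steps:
r(j) = -4 + (2 + j)²/4 (r(j) = -4 + (j + 2)²/4 = -4 + (2 + j)²/4)
x(V) = 3 - 3*V
t = -4/303 (t = 1/(3 - 3*(-4 + (2 + 9)²/4)) = 1/(3 - 3*(-4 + (¼)*11²)) = 1/(3 - 3*(-4 + (¼)*121)) = 1/(3 - 3*(-4 + 121/4)) = 1/(3 - 3*105/4) = 1/(3 - 315/4) = 1/(-303/4) = -4/303 ≈ -0.013201)
G = 86
t*G = -4/303*86 = -344/303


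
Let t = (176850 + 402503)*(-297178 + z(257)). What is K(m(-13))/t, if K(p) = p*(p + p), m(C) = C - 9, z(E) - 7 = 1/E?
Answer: -124388/22123447691969 ≈ -5.6225e-9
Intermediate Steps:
z(E) = 7 + 1/E
t = -44246895383938/257 (t = (176850 + 402503)*(-297178 + (7 + 1/257)) = 579353*(-297178 + (7 + 1/257)) = 579353*(-297178 + 1800/257) = 579353*(-76372946/257) = -44246895383938/257 ≈ -1.7217e+11)
m(C) = -9 + C
K(p) = 2*p² (K(p) = p*(2*p) = 2*p²)
K(m(-13))/t = (2*(-9 - 13)²)/(-44246895383938/257) = (2*(-22)²)*(-257/44246895383938) = (2*484)*(-257/44246895383938) = 968*(-257/44246895383938) = -124388/22123447691969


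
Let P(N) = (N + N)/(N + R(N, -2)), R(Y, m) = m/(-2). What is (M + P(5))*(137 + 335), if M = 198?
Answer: 282728/3 ≈ 94243.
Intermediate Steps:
R(Y, m) = -m/2 (R(Y, m) = m*(-1/2) = -m/2)
P(N) = 2*N/(1 + N) (P(N) = (N + N)/(N - 1/2*(-2)) = (2*N)/(N + 1) = (2*N)/(1 + N) = 2*N/(1 + N))
(M + P(5))*(137 + 335) = (198 + 2*5/(1 + 5))*(137 + 335) = (198 + 2*5/6)*472 = (198 + 2*5*(1/6))*472 = (198 + 5/3)*472 = (599/3)*472 = 282728/3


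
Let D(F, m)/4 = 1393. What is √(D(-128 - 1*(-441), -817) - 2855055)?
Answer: I*√2849483 ≈ 1688.0*I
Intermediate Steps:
D(F, m) = 5572 (D(F, m) = 4*1393 = 5572)
√(D(-128 - 1*(-441), -817) - 2855055) = √(5572 - 2855055) = √(-2849483) = I*√2849483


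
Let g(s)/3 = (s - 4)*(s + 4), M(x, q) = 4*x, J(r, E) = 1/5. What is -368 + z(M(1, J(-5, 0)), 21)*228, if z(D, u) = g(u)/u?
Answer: 94324/7 ≈ 13475.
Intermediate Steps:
J(r, E) = 1/5
g(s) = 3*(-4 + s)*(4 + s) (g(s) = 3*((s - 4)*(s + 4)) = 3*((-4 + s)*(4 + s)) = 3*(-4 + s)*(4 + s))
z(D, u) = (-48 + 3*u**2)/u
-368 + z(M(1, J(-5, 0)), 21)*228 = -368 + (-48/21 + 3*21)*228 = -368 + (-48*1/21 + 63)*228 = -368 + (-16/7 + 63)*228 = -368 + (425/7)*228 = -368 + 96900/7 = 94324/7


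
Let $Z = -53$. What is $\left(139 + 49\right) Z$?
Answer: $-9964$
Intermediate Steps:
$\left(139 + 49\right) Z = \left(139 + 49\right) \left(-53\right) = 188 \left(-53\right) = -9964$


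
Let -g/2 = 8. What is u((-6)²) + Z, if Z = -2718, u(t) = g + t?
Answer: -2698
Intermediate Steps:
g = -16 (g = -2*8 = -16)
u(t) = -16 + t
u((-6)²) + Z = (-16 + (-6)²) - 2718 = (-16 + 36) - 2718 = 20 - 2718 = -2698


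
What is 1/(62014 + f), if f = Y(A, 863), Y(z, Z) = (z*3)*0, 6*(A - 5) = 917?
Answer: 1/62014 ≈ 1.6125e-5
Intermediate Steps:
A = 947/6 (A = 5 + (1/6)*917 = 5 + 917/6 = 947/6 ≈ 157.83)
Y(z, Z) = 0 (Y(z, Z) = (3*z)*0 = 0)
f = 0
1/(62014 + f) = 1/(62014 + 0) = 1/62014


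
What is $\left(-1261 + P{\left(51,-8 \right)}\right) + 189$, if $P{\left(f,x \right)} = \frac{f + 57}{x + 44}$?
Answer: $-1069$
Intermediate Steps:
$P{\left(f,x \right)} = \frac{57 + f}{44 + x}$
$\left(-1261 + P{\left(51,-8 \right)}\right) + 189 = \left(-1261 + \frac{57 + 51}{44 - 8}\right) + 189 = \left(-1261 + \frac{1}{36} \cdot 108\right) + 189 = \left(-1261 + 3\right) + 189 = -1258 + 189 = -1069$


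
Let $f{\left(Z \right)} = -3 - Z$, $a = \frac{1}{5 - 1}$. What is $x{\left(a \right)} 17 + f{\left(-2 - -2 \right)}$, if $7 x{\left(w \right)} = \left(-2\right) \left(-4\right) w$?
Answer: $\frac{13}{7} \approx 1.8571$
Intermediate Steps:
$a = \frac{1}{4} \approx 0.25$
$x{\left(w \right)} = \frac{8 w}{7}$ ($x{\left(w \right)} = \frac{\left(-2\right) \left(-4\right) w}{7} = \frac{8 w}{7}$)
$x{\left(a \right)} 17 + f{\left(-2 - -2 \right)} = \frac{8}{7} \cdot \frac{1}{4} \cdot 17 - \left(1 + 2\right) = \frac{2}{7} \cdot 17 - 3 = \frac{34}{7} - 3 = \frac{13}{7}$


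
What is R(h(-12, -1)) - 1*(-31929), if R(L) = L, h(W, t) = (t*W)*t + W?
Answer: 31905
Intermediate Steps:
h(W, t) = W + W*t² (h(W, t) = (W*t)*t + W = W*t² + W = W + W*t²)
R(h(-12, -1)) - 1*(-31929) = -12*(1 + (-1)²) - 1*(-31929) = -12*(1 + 1) + 31929 = -12*2 + 31929 = -24 + 31929 = 31905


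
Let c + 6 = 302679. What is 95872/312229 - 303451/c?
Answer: -65728336423/94503288117 ≈ -0.69551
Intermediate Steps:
c = 302673 (c = -6 + 302679 = 302673)
95872/312229 - 303451/c = 95872/312229 - 303451/302673 = -65728336423/94503288117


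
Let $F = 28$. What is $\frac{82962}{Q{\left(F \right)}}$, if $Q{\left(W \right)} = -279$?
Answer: $- \frac{9218}{31} \approx -297.35$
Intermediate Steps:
$\frac{82962}{Q{\left(F \right)}} = \frac{82962}{-279} = 82962 \left(- \frac{1}{279}\right) = - \frac{9218}{31}$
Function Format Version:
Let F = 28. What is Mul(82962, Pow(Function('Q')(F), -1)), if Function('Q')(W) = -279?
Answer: Rational(-9218, 31) ≈ -297.35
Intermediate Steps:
Mul(82962, Pow(Function('Q')(F), -1)) = Mul(82962, Pow(-279, -1)) = Mul(82962, Rational(-1, 279)) = Rational(-9218, 31)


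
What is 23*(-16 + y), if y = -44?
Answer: -1380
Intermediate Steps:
23*(-16 + y) = 23*(-16 - 44) = 23*(-60) = -1380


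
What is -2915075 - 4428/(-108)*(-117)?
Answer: -2919872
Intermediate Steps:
-2915075 - 4428/(-108)*(-117) = -2915075 - 4428*(-1)/108*(-117) = -2915075 - 108*(-41/108)*(-117) = -2915075 + 41*(-117) = -2915075 - 4797 = -2919872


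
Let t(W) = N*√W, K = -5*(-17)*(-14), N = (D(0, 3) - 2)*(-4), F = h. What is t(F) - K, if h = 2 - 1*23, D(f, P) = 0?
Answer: 1190 + 8*I*√21 ≈ 1190.0 + 36.661*I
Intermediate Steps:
h = -21 (h = 2 - 23 = -21)
F = -21
N = 8 (N = (0 - 2)*(-4) = -2*(-4) = 8)
K = -1190 (K = 85*(-14) = -1190)
t(W) = 8*√W
t(F) - K = 8*√(-21) - 1*(-1190) = 8*(I*√21) + 1190 = 8*I*√21 + 1190 = 1190 + 8*I*√21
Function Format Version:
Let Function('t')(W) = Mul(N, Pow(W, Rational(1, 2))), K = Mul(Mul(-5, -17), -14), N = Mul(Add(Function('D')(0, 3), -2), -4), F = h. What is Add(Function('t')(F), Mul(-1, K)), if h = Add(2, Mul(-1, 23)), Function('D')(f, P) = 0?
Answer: Add(1190, Mul(8, I, Pow(21, Rational(1, 2)))) ≈ Add(1190.0, Mul(36.661, I))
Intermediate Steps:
h = -21 (h = Add(2, -23) = -21)
F = -21
N = 8 (N = Mul(Add(0, -2), -4) = Mul(-2, -4) = 8)
K = -1190 (K = Mul(85, -14) = -1190)
Function('t')(W) = Mul(8, Pow(W, Rational(1, 2)))
Add(Function('t')(F), Mul(-1, K)) = Add(Mul(8, Pow(-21, Rational(1, 2))), Mul(-1, -1190)) = Add(Mul(8, Mul(I, Pow(21, Rational(1, 2)))), 1190) = Add(Mul(8, I, Pow(21, Rational(1, 2))), 1190) = Add(1190, Mul(8, I, Pow(21, Rational(1, 2))))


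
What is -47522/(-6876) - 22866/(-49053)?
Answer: 414720547/56214738 ≈ 7.3774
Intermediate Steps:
-47522/(-6876) - 22866/(-49053) = -47522*(-1/6876) - 22866*(-1/49053) = 23761/3438 + 7622/16351 = 414720547/56214738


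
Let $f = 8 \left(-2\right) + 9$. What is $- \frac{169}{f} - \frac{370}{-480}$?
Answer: $\frac{8371}{336} \approx 24.914$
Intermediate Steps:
$f = -7$ ($f = -16 + 9 = -7$)
$- \frac{169}{f} - \frac{370}{-480} = - \frac{169}{-7} - \frac{370}{-480} = \left(-169\right) \left(- \frac{1}{7}\right) - - \frac{37}{48} = \frac{169}{7} + \frac{37}{48} = \frac{8371}{336}$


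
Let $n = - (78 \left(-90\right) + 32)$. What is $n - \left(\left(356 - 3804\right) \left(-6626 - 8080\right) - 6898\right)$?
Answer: $-50692402$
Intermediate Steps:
$n = 6988$ ($n = - (-7020 + 32) = \left(-1\right) \left(-6988\right) = 6988$)
$n - \left(\left(356 - 3804\right) \left(-6626 - 8080\right) - 6898\right) = 6988 - \left(\left(356 - 3804\right) \left(-6626 - 8080\right) - 6898\right) = 6988 - \left(- 3448 \left(-6626 - 8080\right) - 6898\right) = 6988 - \left(\left(-3448\right) \left(-14706\right) - 6898\right) = 6988 - \left(50706288 - 6898\right) = 6988 - 50699390 = -50692402$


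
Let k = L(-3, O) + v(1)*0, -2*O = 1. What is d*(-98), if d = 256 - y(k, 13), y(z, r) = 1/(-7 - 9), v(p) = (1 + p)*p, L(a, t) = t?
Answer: -200753/8 ≈ -25094.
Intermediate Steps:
O = -½ (O = -½*1 = -½ ≈ -0.50000)
v(p) = p*(1 + p)
k = -½ (k = -½ + (1*(1 + 1))*0 = -½ + (1*2)*0 = -½ + 2*0 = -½ + 0 = -½ ≈ -0.50000)
y(z, r) = -1/16 (y(z, r) = 1/(-16) = -1/16)
d = 4097/16 (d = 256 - 1*(-1/16) = 256 + 1/16 = 4097/16 ≈ 256.06)
d*(-98) = (4097/16)*(-98) = -200753/8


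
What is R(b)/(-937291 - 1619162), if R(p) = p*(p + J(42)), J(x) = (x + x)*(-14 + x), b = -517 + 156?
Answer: 718751/2556453 ≈ 0.28115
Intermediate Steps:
b = -361
J(x) = 2*x*(-14 + x) (J(x) = (2*x)*(-14 + x) = 2*x*(-14 + x))
R(p) = p*(2352 + p) (R(p) = p*(p + 2*42*(-14 + 42)) = p*(p + 2*42*28) = p*(p + 2352) = p*(2352 + p))
R(b)/(-937291 - 1619162) = (-361*(2352 - 361))/(-937291 - 1619162) = -361*1991/(-2556453) = -718751*(-1/2556453) = 718751/2556453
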